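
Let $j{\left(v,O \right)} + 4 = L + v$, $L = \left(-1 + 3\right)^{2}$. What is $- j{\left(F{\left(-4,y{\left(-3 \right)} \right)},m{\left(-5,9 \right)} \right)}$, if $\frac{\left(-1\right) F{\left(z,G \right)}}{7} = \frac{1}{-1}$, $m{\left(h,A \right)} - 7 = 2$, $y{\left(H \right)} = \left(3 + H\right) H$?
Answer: $-7$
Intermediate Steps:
$y{\left(H \right)} = H \left(3 + H\right)$
$m{\left(h,A \right)} = 9$ ($m{\left(h,A \right)} = 7 + 2 = 9$)
$L = 4$ ($L = 2^{2} = 4$)
$F{\left(z,G \right)} = 7$ ($F{\left(z,G \right)} = - \frac{7}{-1} = \left(-7\right) \left(-1\right) = 7$)
$j{\left(v,O \right)} = v$ ($j{\left(v,O \right)} = -4 + \left(4 + v\right) = v$)
$- j{\left(F{\left(-4,y{\left(-3 \right)} \right)},m{\left(-5,9 \right)} \right)} = \left(-1\right) 7 = -7$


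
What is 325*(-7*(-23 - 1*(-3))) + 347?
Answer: 45847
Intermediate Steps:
325*(-7*(-23 - 1*(-3))) + 347 = 325*(-7*(-23 + 3)) + 347 = 325*(-7*(-20)) + 347 = 325*140 + 347 = 45500 + 347 = 45847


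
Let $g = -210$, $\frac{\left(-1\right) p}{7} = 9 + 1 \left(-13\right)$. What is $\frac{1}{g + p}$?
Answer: $- \frac{1}{182} \approx -0.0054945$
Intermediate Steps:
$p = 28$ ($p = - 7 \left(9 + 1 \left(-13\right)\right) = - 7 \left(9 - 13\right) = \left(-7\right) \left(-4\right) = 28$)
$\frac{1}{g + p} = \frac{1}{-210 + 28} = \frac{1}{-182} = - \frac{1}{182}$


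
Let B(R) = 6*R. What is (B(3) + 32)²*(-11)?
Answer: -27500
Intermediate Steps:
(B(3) + 32)²*(-11) = (6*3 + 32)²*(-11) = (18 + 32)²*(-11) = 50²*(-11) = 2500*(-11) = -27500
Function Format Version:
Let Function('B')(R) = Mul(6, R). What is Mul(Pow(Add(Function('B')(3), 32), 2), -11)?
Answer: -27500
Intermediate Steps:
Mul(Pow(Add(Function('B')(3), 32), 2), -11) = Mul(Pow(Add(Mul(6, 3), 32), 2), -11) = Mul(Pow(Add(18, 32), 2), -11) = Mul(Pow(50, 2), -11) = Mul(2500, -11) = -27500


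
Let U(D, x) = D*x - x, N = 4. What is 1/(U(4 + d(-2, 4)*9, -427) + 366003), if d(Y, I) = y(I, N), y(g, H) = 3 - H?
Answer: 1/368565 ≈ 2.7132e-6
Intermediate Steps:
d(Y, I) = -1 (d(Y, I) = 3 - 1*4 = 3 - 4 = -1)
U(D, x) = -x + D*x
1/(U(4 + d(-2, 4)*9, -427) + 366003) = 1/(-427*(-1 + (4 - 1*9)) + 366003) = 1/(-427*(-1 + (4 - 9)) + 366003) = 1/(-427*(-1 - 5) + 366003) = 1/(-427*(-6) + 366003) = 1/(2562 + 366003) = 1/368565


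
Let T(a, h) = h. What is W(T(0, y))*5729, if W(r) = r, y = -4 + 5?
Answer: 5729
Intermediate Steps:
y = 1
W(T(0, y))*5729 = 1*5729 = 5729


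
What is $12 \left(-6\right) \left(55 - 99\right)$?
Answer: $3168$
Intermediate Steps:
$12 \left(-6\right) \left(55 - 99\right) = - 72 \left(55 - 99\right) = \left(-72\right) \left(-44\right) = 3168$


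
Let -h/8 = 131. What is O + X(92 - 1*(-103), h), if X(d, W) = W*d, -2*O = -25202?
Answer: -191759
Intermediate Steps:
h = -1048 (h = -8*131 = -1048)
O = 12601 (O = -½*(-25202) = 12601)
O + X(92 - 1*(-103), h) = 12601 - 1048*(92 - 1*(-103)) = 12601 - 1048*(92 + 103) = 12601 - 1048*195 = 12601 - 204360 = -191759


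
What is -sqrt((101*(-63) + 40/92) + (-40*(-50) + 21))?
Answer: -316*I*sqrt(23)/23 ≈ -65.891*I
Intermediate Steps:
-sqrt((101*(-63) + 40/92) + (-40*(-50) + 21)) = -sqrt((-6363 + 40*(1/92)) + (2000 + 21)) = -sqrt((-6363 + 10/23) + 2021) = -sqrt(-146339/23 + 2021) = -sqrt(-99856/23) = -316*I*sqrt(23)/23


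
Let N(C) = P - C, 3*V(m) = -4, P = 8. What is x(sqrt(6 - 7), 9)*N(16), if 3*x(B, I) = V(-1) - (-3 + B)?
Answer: -40/9 + 8*I/3 ≈ -4.4444 + 2.6667*I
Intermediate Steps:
V(m) = -4/3 (V(m) = (1/3)*(-4) = -4/3)
N(C) = 8 - C
x(B, I) = 5/9 - B/3 (x(B, I) = (-4/3 - (-3 + B))/3 = (-4/3 + (3 - B))/3 = (5/3 - B)/3 = 5/9 - B/3)
x(sqrt(6 - 7), 9)*N(16) = (5/9 - sqrt(6 - 7)/3)*(8 - 1*16) = (5/9 - I/3)*(8 - 16) = (5/9 - I/3)*(-8) = -40/9 + 8*I/3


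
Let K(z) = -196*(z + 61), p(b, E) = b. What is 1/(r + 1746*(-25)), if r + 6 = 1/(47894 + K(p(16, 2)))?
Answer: -32802/1432004111 ≈ -2.2906e-5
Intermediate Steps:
K(z) = -11956 - 196*z (K(z) = -196*(61 + z) = -11956 - 196*z)
r = -196811/32802 (r = -6 + 1/(47894 + (-11956 - 196*16)) = -6 + 1/(47894 + (-11956 - 3136)) = -6 + 1/(47894 - 15092) = -6 + 1/32802 = -196811/32802 ≈ -6.0000)
1/(r + 1746*(-25)) = 1/(-196811/32802 + 1746*(-25)) = 1/(-196811/32802 - 43650) = 1/(-1432004111/32802) = -32802/1432004111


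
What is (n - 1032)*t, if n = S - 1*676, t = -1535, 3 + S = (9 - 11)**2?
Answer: 2620245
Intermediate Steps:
S = 1 (S = -3 + (9 - 11)**2 = -3 + (-2)**2 = -3 + 4 = 1)
n = -675 (n = 1 - 1*676 = 1 - 676 = -675)
(n - 1032)*t = (-675 - 1032)*(-1535) = -1707*(-1535) = 2620245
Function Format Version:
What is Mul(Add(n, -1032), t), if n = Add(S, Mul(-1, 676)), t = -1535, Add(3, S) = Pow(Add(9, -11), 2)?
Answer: 2620245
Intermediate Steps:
S = 1 (S = Add(-3, Pow(Add(9, -11), 2)) = Add(-3, Pow(-2, 2)) = Add(-3, 4) = 1)
n = -675 (n = Add(1, Mul(-1, 676)) = Add(1, -676) = -675)
Mul(Add(n, -1032), t) = Mul(Add(-675, -1032), -1535) = Mul(-1707, -1535) = 2620245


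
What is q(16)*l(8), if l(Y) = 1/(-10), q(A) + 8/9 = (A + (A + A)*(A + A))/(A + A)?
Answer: -569/180 ≈ -3.1611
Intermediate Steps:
q(A) = -8/9 + (A + 4*A²)/(2*A) (q(A) = -8/9 + (A + (A + A)*(A + A))/(A + A) = -8/9 + (A + (2*A)*(2*A))/((2*A)) = -8/9 + (A + 4*A²)*(1/(2*A)) = -8/9 + (A + 4*A²)/(2*A))
l(Y) = -⅒
q(16)*l(8) = (-7/18 + 2*16)*(-⅒) = (-7/18 + 32)*(-⅒) = (569/18)*(-⅒) = -569/180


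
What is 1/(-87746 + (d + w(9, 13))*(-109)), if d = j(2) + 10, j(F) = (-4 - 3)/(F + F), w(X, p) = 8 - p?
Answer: -4/352401 ≈ -1.1351e-5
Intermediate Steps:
j(F) = -7/(2*F) (j(F) = -7*1/(2*F) = -7/(2*F))
d = 33/4 (d = -7/2/2 + 10 = -7/2*1/2 + 10 = -7/4 + 10 = 33/4 ≈ 8.2500)
1/(-87746 + (d + w(9, 13))*(-109)) = 1/(-87746 + (33/4 + (8 - 1*13))*(-109)) = 1/(-87746 + (33/4 + (8 - 13))*(-109)) = 1/(-87746 + (33/4 - 5)*(-109)) = 1/(-87746 + (13/4)*(-109)) = 1/(-87746 - 1417/4) = 1/(-352401/4) = -4/352401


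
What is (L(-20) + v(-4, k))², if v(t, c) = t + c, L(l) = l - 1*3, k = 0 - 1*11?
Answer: 1444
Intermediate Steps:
k = -11 (k = 0 - 11 = -11)
L(l) = -3 + l (L(l) = l - 3 = -3 + l)
v(t, c) = c + t
(L(-20) + v(-4, k))² = ((-3 - 20) + (-11 - 4))² = (-23 - 15)² = (-38)² = 1444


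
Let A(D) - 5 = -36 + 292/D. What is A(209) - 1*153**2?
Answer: -4898668/209 ≈ -23439.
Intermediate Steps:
A(D) = -31 + 292/D (A(D) = 5 + (-36 + 292/D) = -31 + 292/D)
A(209) - 1*153**2 = (-31 + 292/209) - 1*153**2 = (-31 + 292*(1/209)) - 1*23409 = (-31 + 292/209) - 23409 = -6187/209 - 23409 = -4898668/209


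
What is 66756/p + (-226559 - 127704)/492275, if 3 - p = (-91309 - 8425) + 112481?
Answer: -444964733/74685150 ≈ -5.9579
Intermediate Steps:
p = -12744 (p = 3 - ((-91309 - 8425) + 112481) = 3 - (-99734 + 112481) = 3 - 1*12747 = 3 - 12747 = -12744)
66756/p + (-226559 - 127704)/492275 = 66756/(-12744) + (-226559 - 127704)/492275 = 66756*(-1/12744) - 354263*1/492275 = -5563/1062 - 50609/70325 = -444964733/74685150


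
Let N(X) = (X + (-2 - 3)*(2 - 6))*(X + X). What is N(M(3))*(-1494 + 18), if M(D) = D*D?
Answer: -770472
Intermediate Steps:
M(D) = D²
N(X) = 2*X*(20 + X) (N(X) = (X - 5*(-4))*(2*X) = (X + 20)*(2*X) = (20 + X)*(2*X) = 2*X*(20 + X))
N(M(3))*(-1494 + 18) = (2*3²*(20 + 3²))*(-1494 + 18) = (2*9*(20 + 9))*(-1476) = (2*9*29)*(-1476) = 522*(-1476) = -770472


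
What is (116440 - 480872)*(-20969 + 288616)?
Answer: -97539131504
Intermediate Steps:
(116440 - 480872)*(-20969 + 288616) = -364432*267647 = -97539131504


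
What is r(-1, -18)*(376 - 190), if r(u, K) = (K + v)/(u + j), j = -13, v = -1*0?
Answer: 1674/7 ≈ 239.14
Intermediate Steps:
v = 0
r(u, K) = K/(-13 + u) (r(u, K) = (K + 0)/(u - 13) = K/(-13 + u))
r(-1, -18)*(376 - 190) = (-18/(-13 - 1))*(376 - 190) = -18/(-14)*186 = -18*(-1/14)*186 = (9/7)*186 = 1674/7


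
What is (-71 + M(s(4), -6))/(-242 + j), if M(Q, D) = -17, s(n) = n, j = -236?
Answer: 44/239 ≈ 0.18410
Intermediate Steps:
(-71 + M(s(4), -6))/(-242 + j) = (-71 - 17)/(-242 - 236) = -88/(-478) = -88*(-1/478) = 44/239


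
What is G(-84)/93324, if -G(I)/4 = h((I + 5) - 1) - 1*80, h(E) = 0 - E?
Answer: 0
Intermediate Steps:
h(E) = -E
G(I) = 336 + 4*I (G(I) = -4*(-((I + 5) - 1) - 1*80) = -4*(-((5 + I) - 1) - 80) = -4*(-(4 + I) - 80) = -4*((-4 - I) - 80) = -4*(-84 - I) = 336 + 4*I)
G(-84)/93324 = (336 + 4*(-84))/93324 = (336 - 336)*(1/93324) = 0*(1/93324) = 0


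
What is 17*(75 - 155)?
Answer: -1360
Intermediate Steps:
17*(75 - 155) = 17*(-80) = -1360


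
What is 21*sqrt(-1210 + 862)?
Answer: 42*I*sqrt(87) ≈ 391.75*I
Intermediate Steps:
21*sqrt(-1210 + 862) = 21*sqrt(-348) = 21*(2*I*sqrt(87)) = 42*I*sqrt(87)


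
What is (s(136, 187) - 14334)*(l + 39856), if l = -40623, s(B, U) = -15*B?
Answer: 12558858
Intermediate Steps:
(s(136, 187) - 14334)*(l + 39856) = (-15*136 - 14334)*(-40623 + 39856) = (-2040 - 14334)*(-767) = -16374*(-767) = 12558858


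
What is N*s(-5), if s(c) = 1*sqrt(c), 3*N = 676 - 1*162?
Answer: 514*I*sqrt(5)/3 ≈ 383.11*I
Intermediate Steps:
N = 514/3 (N = (676 - 1*162)/3 = (676 - 162)/3 = (1/3)*514 = 514/3 ≈ 171.33)
s(c) = sqrt(c)
N*s(-5) = 514*sqrt(-5)/3 = 514*(I*sqrt(5))/3 = 514*I*sqrt(5)/3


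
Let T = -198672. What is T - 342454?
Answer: -541126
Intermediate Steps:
T - 342454 = -198672 - 342454 = -541126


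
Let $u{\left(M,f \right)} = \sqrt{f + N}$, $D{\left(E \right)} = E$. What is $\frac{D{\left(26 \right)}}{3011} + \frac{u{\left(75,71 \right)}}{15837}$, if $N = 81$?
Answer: $\frac{26}{3011} + \frac{2 \sqrt{38}}{15837} \approx 0.0094135$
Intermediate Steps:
$u{\left(M,f \right)} = \sqrt{81 + f}$ ($u{\left(M,f \right)} = \sqrt{f + 81} = \sqrt{81 + f}$)
$\frac{D{\left(26 \right)}}{3011} + \frac{u{\left(75,71 \right)}}{15837} = \frac{26}{3011} + \frac{\sqrt{81 + 71}}{15837} = 26 \cdot \frac{1}{3011} + \sqrt{152} \cdot \frac{1}{15837} = \frac{26}{3011} + 2 \sqrt{38} \cdot \frac{1}{15837} = \frac{26}{3011} + \frac{2 \sqrt{38}}{15837}$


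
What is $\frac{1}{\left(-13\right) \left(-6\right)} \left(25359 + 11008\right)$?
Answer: $\frac{36367}{78} \approx 466.24$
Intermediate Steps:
$\frac{1}{\left(-13\right) \left(-6\right)} \left(25359 + 11008\right) = \left(- \frac{1}{13}\right) \left(- \frac{1}{6}\right) 36367 = \frac{1}{78} \cdot 36367 = \frac{36367}{78}$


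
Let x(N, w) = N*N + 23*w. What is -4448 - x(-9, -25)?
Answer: -3954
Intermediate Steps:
x(N, w) = N**2 + 23*w
-4448 - x(-9, -25) = -4448 - ((-9)**2 + 23*(-25)) = -4448 - (81 - 575) = -4448 - 1*(-494) = -4448 + 494 = -3954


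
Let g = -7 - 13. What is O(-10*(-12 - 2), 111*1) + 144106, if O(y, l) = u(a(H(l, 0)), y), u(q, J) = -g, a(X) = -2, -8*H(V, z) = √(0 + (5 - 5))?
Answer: 144126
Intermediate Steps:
H(V, z) = 0 (H(V, z) = -√(0 + (5 - 5))/8 = -√(0 + 0)/8 = -√0/8 = -⅛*0 = 0)
g = -20
u(q, J) = 20 (u(q, J) = -1*(-20) = 20)
O(y, l) = 20
O(-10*(-12 - 2), 111*1) + 144106 = 20 + 144106 = 144126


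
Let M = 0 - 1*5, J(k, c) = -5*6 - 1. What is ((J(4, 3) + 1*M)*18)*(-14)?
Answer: 9072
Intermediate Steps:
J(k, c) = -31 (J(k, c) = -30 - 1 = -31)
M = -5 (M = 0 - 5 = -5)
((J(4, 3) + 1*M)*18)*(-14) = ((-31 + 1*(-5))*18)*(-14) = ((-31 - 5)*18)*(-14) = -36*18*(-14) = -648*(-14) = 9072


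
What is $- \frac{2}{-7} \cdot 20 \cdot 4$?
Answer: $\frac{160}{7} \approx 22.857$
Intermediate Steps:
$- \frac{2}{-7} \cdot 20 \cdot 4 = \left(-2\right) \left(- \frac{1}{7}\right) 20 \cdot 4 = \frac{2}{7} \cdot 20 \cdot 4 = \frac{40}{7} \cdot 4 = \frac{160}{7}$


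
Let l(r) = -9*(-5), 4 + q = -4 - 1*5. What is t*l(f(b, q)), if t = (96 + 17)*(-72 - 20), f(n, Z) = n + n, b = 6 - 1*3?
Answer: -467820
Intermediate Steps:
b = 3 (b = 6 - 3 = 3)
q = -13 (q = -4 + (-4 - 1*5) = -4 + (-4 - 5) = -4 - 9 = -13)
f(n, Z) = 2*n
t = -10396 (t = 113*(-92) = -10396)
l(r) = 45
t*l(f(b, q)) = -10396*45 = -467820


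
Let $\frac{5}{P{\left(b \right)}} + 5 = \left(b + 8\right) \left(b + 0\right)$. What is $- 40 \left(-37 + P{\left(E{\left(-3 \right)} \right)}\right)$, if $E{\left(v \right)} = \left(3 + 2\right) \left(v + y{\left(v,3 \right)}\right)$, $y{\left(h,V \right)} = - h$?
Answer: $1520$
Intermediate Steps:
$E{\left(v \right)} = 0$ ($E{\left(v \right)} = \left(3 + 2\right) \left(v - v\right) = 5 \cdot 0 = 0$)
$P{\left(b \right)} = \frac{5}{-5 + b \left(8 + b\right)}$ ($P{\left(b \right)} = \frac{5}{-5 + \left(b + 8\right) \left(b + 0\right)} = \frac{5}{-5 + \left(8 + b\right) b} = \frac{5}{-5 + b \left(8 + b\right)}$)
$- 40 \left(-37 + P{\left(E{\left(-3 \right)} \right)}\right) = - 40 \left(-37 + \frac{5}{-5 + 0^{2} + 8 \cdot 0}\right) = - 40 \left(-37 + \frac{5}{-5 + 0 + 0}\right) = - 40 \left(-37 + \frac{5}{-5}\right) = - 40 \left(-37 + 5 \left(- \frac{1}{5}\right)\right) = - 40 \left(-37 - 1\right) = \left(-40\right) \left(-38\right) = 1520$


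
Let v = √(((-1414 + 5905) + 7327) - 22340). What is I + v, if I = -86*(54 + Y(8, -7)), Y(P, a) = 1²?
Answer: -4730 + I*√10522 ≈ -4730.0 + 102.58*I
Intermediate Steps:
Y(P, a) = 1
v = I*√10522 (v = √((4491 + 7327) - 22340) = √(11818 - 22340) = √(-10522) = I*√10522 ≈ 102.58*I)
I = -4730 (I = -86*(54 + 1) = -86*55 = -4730)
I + v = -4730 + I*√10522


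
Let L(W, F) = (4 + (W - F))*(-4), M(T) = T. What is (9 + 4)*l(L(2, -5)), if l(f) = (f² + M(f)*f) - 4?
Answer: 50284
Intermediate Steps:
L(W, F) = -16 - 4*W + 4*F (L(W, F) = (4 + W - F)*(-4) = -16 - 4*W + 4*F)
l(f) = -4 + 2*f² (l(f) = (f² + f*f) - 4 = (f² + f²) - 4 = 2*f² - 4 = -4 + 2*f²)
(9 + 4)*l(L(2, -5)) = (9 + 4)*(-4 + 2*(-16 - 4*2 + 4*(-5))²) = 13*(-4 + 2*(-16 - 8 - 20)²) = 13*(-4 + 2*(-44)²) = 13*(-4 + 2*1936) = 13*(-4 + 3872) = 13*3868 = 50284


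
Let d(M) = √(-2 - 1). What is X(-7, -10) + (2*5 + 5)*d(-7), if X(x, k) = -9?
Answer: -9 + 15*I*√3 ≈ -9.0 + 25.981*I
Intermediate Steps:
d(M) = I*√3 (d(M) = √(-3) = I*√3)
X(-7, -10) + (2*5 + 5)*d(-7) = -9 + (2*5 + 5)*(I*√3) = -9 + (10 + 5)*(I*√3) = -9 + 15*(I*√3) = -9 + 15*I*√3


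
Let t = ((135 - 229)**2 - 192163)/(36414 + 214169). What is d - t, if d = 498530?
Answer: 124923326317/250583 ≈ 4.9853e+5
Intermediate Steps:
t = -183327/250583 (t = ((-94)**2 - 192163)/250583 = (8836 - 192163)*(1/250583) = -183327*1/250583 = -183327/250583 ≈ -0.73160)
d - t = 498530 - 1*(-183327/250583) = 498530 + 183327/250583 = 124923326317/250583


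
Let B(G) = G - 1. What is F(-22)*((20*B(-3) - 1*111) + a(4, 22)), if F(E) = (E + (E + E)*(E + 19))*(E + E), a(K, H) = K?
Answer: 905080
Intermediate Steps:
B(G) = -1 + G
F(E) = 2*E*(E + 2*E*(19 + E)) (F(E) = (E + (2*E)*(19 + E))*(2*E) = (E + 2*E*(19 + E))*(2*E) = 2*E*(E + 2*E*(19 + E)))
F(-22)*((20*B(-3) - 1*111) + a(4, 22)) = ((-22)**2*(78 + 4*(-22)))*((20*(-1 - 3) - 1*111) + 4) = (484*(78 - 88))*((20*(-4) - 111) + 4) = (484*(-10))*((-80 - 111) + 4) = -4840*(-191 + 4) = -4840*(-187) = 905080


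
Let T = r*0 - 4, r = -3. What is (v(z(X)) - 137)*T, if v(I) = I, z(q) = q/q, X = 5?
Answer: 544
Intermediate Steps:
z(q) = 1
T = -4 (T = -3*0 - 4 = 0 - 4 = -4)
(v(z(X)) - 137)*T = (1 - 137)*(-4) = -136*(-4) = 544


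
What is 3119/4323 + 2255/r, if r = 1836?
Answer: 5158283/2645676 ≈ 1.9497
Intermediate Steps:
3119/4323 + 2255/r = 3119/4323 + 2255/1836 = 5158283/2645676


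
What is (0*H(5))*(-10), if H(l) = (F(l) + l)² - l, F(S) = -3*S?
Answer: 0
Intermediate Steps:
H(l) = -l + 4*l² (H(l) = (-3*l + l)² - l = (-2*l)² - l = 4*l² - l = -l + 4*l²)
(0*H(5))*(-10) = (0*(5*(-1 + 4*5)))*(-10) = (0*(5*(-1 + 20)))*(-10) = (0*(5*19))*(-10) = (0*95)*(-10) = 0*(-10) = 0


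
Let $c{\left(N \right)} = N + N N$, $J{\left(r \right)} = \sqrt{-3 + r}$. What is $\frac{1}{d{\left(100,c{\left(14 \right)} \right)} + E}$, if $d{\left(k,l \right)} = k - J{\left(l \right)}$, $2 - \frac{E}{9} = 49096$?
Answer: $- \frac{441746}{195139528309} + \frac{3 \sqrt{23}}{195139528309} \approx -2.2637 \cdot 10^{-6}$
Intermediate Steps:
$E = -441846$ ($E = 18 - 441864 = -441846$)
$c{\left(N \right)} = N + N^{2}$
$d{\left(k,l \right)} = k - \sqrt{-3 + l}$
$\frac{1}{d{\left(100,c{\left(14 \right)} \right)} + E} = \frac{1}{\left(100 - \sqrt{-3 + 14 \left(1 + 14\right)}\right) - 441846} = \frac{1}{\left(100 - \sqrt{-3 + 14 \cdot 15}\right) - 441846} = \frac{1}{\left(100 - \sqrt{-3 + 210}\right) - 441846} = \frac{1}{\left(100 - \sqrt{207}\right) - 441846} = \frac{1}{\left(100 - 3 \sqrt{23}\right) - 441846} = \frac{1}{-441746 - 3 \sqrt{23}}$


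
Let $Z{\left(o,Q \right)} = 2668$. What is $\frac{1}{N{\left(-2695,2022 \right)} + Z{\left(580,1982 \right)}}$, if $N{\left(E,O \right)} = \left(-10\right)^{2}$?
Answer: $\frac{1}{2768} \approx 0.00036127$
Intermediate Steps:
$N{\left(E,O \right)} = 100$
$\frac{1}{N{\left(-2695,2022 \right)} + Z{\left(580,1982 \right)}} = \frac{1}{100 + 2668} = \frac{1}{2768}$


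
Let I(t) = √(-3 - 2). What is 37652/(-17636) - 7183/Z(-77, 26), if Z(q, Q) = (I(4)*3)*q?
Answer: -9413/4409 - 653*I*√5/105 ≈ -2.135 - 13.906*I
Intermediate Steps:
I(t) = I*√5 (I(t) = √(-5) = I*√5)
Z(q, Q) = 3*I*q*√5 (Z(q, Q) = ((I*√5)*3)*q = (3*I*√5)*q = 3*I*q*√5)
37652/(-17636) - 7183/Z(-77, 26) = 37652/(-17636) - 7183*I*√5/1155 = 37652*(-1/17636) - 7183*I*√5/1155 = -9413/4409 - 653*I*√5/105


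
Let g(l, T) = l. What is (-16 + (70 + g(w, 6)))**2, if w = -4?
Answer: 2500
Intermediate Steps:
(-16 + (70 + g(w, 6)))**2 = (-16 + (70 - 4))**2 = (-16 + 66)**2 = 50**2 = 2500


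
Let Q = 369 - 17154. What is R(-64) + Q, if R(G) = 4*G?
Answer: -17041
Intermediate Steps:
Q = -16785
R(-64) + Q = 4*(-64) - 16785 = -256 - 16785 = -17041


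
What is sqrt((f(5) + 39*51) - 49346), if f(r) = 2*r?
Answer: I*sqrt(47347) ≈ 217.59*I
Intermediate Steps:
sqrt((f(5) + 39*51) - 49346) = sqrt((2*5 + 39*51) - 49346) = sqrt((10 + 1989) - 49346) = sqrt(1999 - 49346) = sqrt(-47347) = I*sqrt(47347)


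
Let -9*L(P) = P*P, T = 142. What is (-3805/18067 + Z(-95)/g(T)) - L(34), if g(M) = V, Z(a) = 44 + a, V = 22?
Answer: 450433801/3577266 ≈ 125.92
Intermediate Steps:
L(P) = -P**2/9 (L(P) = -P*P/9 = -P**2/9)
g(M) = 22
(-3805/18067 + Z(-95)/g(T)) - L(34) = (-3805/18067 + (44 - 95)/22) - (-1)*34**2/9 = (-3805*1/18067 - 51*1/22) - (-1)*1156/9 = (-3805/18067 - 51/22) - 1*(-1156/9) = -1005127/397474 + 1156/9 = 450433801/3577266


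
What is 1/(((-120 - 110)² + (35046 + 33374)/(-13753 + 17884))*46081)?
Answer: 4131/10073229183920 ≈ 4.1010e-10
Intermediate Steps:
1/(((-120 - 110)² + (35046 + 33374)/(-13753 + 17884))*46081) = (1/46081)/((-230)² + 68420/4131) = (1/46081)/(52900 + 68420*(1/4131)) = (1/46081)/(52900 + 68420/4131) = (1/46081)/(218598320/4131) = (4131/218598320)*(1/46081) = 4131/10073229183920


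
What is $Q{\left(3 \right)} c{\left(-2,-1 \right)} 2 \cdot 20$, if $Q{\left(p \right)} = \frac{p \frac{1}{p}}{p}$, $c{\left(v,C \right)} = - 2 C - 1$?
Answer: $\frac{40}{3} \approx 13.333$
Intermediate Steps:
$c{\left(v,C \right)} = -1 - 2 C$
$Q{\left(p \right)} = \frac{1}{p}$ ($Q{\left(p \right)} = 1 \frac{1}{p} = \frac{1}{p}$)
$Q{\left(3 \right)} c{\left(-2,-1 \right)} 2 \cdot 20 = \frac{\left(-1 - -2\right) 2}{3} \cdot 20 = \frac{\left(-1 + 2\right) 2}{3} \cdot 20 = \frac{1 \cdot 2}{3} \cdot 20 = \frac{1}{3} \cdot 2 \cdot 20 = \frac{2}{3} \cdot 20 = \frac{40}{3}$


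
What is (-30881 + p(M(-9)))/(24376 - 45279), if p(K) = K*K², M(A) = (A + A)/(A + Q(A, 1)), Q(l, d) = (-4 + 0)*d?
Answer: 67839725/45923891 ≈ 1.4772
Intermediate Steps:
Q(l, d) = -4*d
M(A) = 2*A/(-4 + A) (M(A) = (A + A)/(A - 4*1) = (2*A)/(A - 4) = (2*A)/(-4 + A) = 2*A/(-4 + A))
p(K) = K³
(-30881 + p(M(-9)))/(24376 - 45279) = (-30881 + (2*(-9)/(-4 - 9))³)/(24376 - 45279) = (-30881 + (2*(-9)/(-13))³)/(-20903) = (-30881 + (2*(-9)*(-1/13))³)*(-1/20903) = (-30881 + (18/13)³)*(-1/20903) = (-30881 + 5832/2197)*(-1/20903) = -67839725/2197*(-1/20903) = 67839725/45923891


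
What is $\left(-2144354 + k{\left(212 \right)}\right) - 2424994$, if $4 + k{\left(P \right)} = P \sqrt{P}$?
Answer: $-4569352 + 424 \sqrt{53} \approx -4.5663 \cdot 10^{6}$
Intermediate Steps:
$k{\left(P \right)} = -4 + P^{\frac{3}{2}}$ ($k{\left(P \right)} = -4 + P \sqrt{P} = -4 + P^{\frac{3}{2}}$)
$\left(-2144354 + k{\left(212 \right)}\right) - 2424994 = \left(-2144354 - \left(4 - 212^{\frac{3}{2}}\right)\right) - 2424994 = \left(-2144354 - \left(4 - 424 \sqrt{53}\right)\right) - 2424994 = \left(-2144358 + 424 \sqrt{53}\right) - 2424994 = -4569352 + 424 \sqrt{53}$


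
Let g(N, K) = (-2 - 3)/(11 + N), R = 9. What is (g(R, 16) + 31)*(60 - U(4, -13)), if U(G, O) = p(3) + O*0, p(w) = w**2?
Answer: 6273/4 ≈ 1568.3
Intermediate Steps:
U(G, O) = 9 (U(G, O) = 3**2 + O*0 = 9 + 0 = 9)
g(N, K) = -5/(11 + N)
(g(R, 16) + 31)*(60 - U(4, -13)) = (-5/(11 + 9) + 31)*(60 - 1*9) = (-5/20 + 31)*(60 - 9) = (-5*1/20 + 31)*51 = (-1/4 + 31)*51 = (123/4)*51 = 6273/4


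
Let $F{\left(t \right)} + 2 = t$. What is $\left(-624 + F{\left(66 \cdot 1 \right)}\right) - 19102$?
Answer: $-19662$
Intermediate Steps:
$F{\left(t \right)} = -2 + t$
$\left(-624 + F{\left(66 \cdot 1 \right)}\right) - 19102 = \left(-624 + \left(-2 + 66 \cdot 1\right)\right) - 19102 = \left(-624 + \left(-2 + 66\right)\right) - 19102 = \left(-624 + 64\right) - 19102 = -560 - 19102 = -19662$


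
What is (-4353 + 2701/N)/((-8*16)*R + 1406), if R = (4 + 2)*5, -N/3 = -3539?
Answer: 23106550/12920889 ≈ 1.7883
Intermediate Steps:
N = 10617 (N = -3*(-3539) = 10617)
R = 30 (R = 6*5 = 30)
(-4353 + 2701/N)/((-8*16)*R + 1406) = (-4353 + 2701/10617)/(-8*16*30 + 1406) = (-4353 + 2701*(1/10617))/(-128*30 + 1406) = (-4353 + 2701/10617)/(-3840 + 1406) = -46213100/10617/(-2434) = -46213100/10617*(-1/2434) = 23106550/12920889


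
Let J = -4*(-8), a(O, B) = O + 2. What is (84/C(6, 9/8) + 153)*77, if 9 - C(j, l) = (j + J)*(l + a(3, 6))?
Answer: 10518123/895 ≈ 11752.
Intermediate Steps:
a(O, B) = 2 + O
J = 32
C(j, l) = 9 - (5 + l)*(32 + j) (C(j, l) = 9 - (j + 32)*(l + (2 + 3)) = 9 - (32 + j)*(l + 5) = 9 - (32 + j)*(5 + l) = 9 - (5 + l)*(32 + j))
(84/C(6, 9/8) + 153)*77 = (84/(-151 - 288/8 - 5*6 - 1*6*9/8) + 153)*77 = (84/(-151 - 288/8 - 30 - 1*6*9*(⅛)) + 153)*77 = (84/(-151 - 32*9/8 - 30 - 1*6*9/8) + 153)*77 = (84/(-151 - 36 - 30 - 27/4) + 153)*77 = (84/(-895/4) + 153)*77 = (84*(-4/895) + 153)*77 = (-336/895 + 153)*77 = (136599/895)*77 = 10518123/895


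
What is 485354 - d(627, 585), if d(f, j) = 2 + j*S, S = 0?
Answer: 485352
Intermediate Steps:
d(f, j) = 2 (d(f, j) = 2 + j*0 = 2 + 0 = 2)
485354 - d(627, 585) = 485354 - 1*2 = 485354 - 2 = 485352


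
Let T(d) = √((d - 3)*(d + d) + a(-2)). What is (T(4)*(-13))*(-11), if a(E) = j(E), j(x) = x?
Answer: 143*√6 ≈ 350.28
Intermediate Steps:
a(E) = E
T(d) = √(-2 + 2*d*(-3 + d)) (T(d) = √((d - 3)*(d + d) - 2) = √((-3 + d)*(2*d) - 2) = √(2*d*(-3 + d) - 2) = √(-2 + 2*d*(-3 + d)))
(T(4)*(-13))*(-11) = (√(-2 - 6*4 + 2*4²)*(-13))*(-11) = (√(-2 - 24 + 2*16)*(-13))*(-11) = (√(-2 - 24 + 32)*(-13))*(-11) = (√6*(-13))*(-11) = -13*√6*(-11) = 143*√6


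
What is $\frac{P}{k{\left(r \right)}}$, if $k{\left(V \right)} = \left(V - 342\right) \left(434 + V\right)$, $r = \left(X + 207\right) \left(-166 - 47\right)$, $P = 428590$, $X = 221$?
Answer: $\frac{42859}{830233938} \approx 5.1623 \cdot 10^{-5}$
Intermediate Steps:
$r = -91164$ ($r = \left(221 + 207\right) \left(-166 - 47\right) = 428 \left(-213\right) = -91164$)
$k{\left(V \right)} = \left(-342 + V\right) \left(434 + V\right)$
$\frac{P}{k{\left(r \right)}} = \frac{428590}{-148428 + \left(-91164\right)^{2} + 92 \left(-91164\right)} = \frac{428590}{-148428 + 8310874896 - 8387088} = \frac{428590}{8302339380} = 428590 \cdot \frac{1}{8302339380} = \frac{42859}{830233938}$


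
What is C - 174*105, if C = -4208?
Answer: -22478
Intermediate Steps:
C - 174*105 = -4208 - 174*105 = -4208 - 1*18270 = -4208 - 18270 = -22478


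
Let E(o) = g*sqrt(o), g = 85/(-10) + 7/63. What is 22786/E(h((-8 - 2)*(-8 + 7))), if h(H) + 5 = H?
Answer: -410148*sqrt(5)/755 ≈ -1214.7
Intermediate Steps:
g = -151/18 (g = 85*(-1/10) + 7*(1/63) = -17/2 + 1/9 = -151/18 ≈ -8.3889)
h(H) = -5 + H
E(o) = -151*sqrt(o)/18
22786/E(h((-8 - 2)*(-8 + 7))) = 22786/((-151*sqrt(-5 + (-8 - 2)*(-8 + 7))/18)) = 22786/((-151*sqrt(-5 - 10*(-1))/18)) = 22786/((-151*sqrt(-5 + 10)/18)) = 22786/((-151*sqrt(5)/18)) = 22786*(-18*sqrt(5)/755) = -410148*sqrt(5)/755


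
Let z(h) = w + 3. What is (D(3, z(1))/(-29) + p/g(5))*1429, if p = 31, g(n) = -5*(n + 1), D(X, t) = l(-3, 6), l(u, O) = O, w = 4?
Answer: -1541891/870 ≈ -1772.3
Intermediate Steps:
z(h) = 7 (z(h) = 4 + 3 = 7)
D(X, t) = 6
g(n) = -5 - 5*n (g(n) = -5*(1 + n) = -5 - 5*n)
(D(3, z(1))/(-29) + p/g(5))*1429 = (6/(-29) + 31/(-5 - 5*5))*1429 = (6*(-1/29) + 31/(-5 - 25))*1429 = (-6/29 + 31/(-30))*1429 = (-6/29 + 31*(-1/30))*1429 = (-6/29 - 31/30)*1429 = -1079/870*1429 = -1541891/870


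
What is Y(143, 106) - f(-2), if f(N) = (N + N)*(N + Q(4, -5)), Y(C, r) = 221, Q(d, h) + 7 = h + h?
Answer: 145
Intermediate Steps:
Q(d, h) = -7 + 2*h (Q(d, h) = -7 + (h + h) = -7 + 2*h)
f(N) = 2*N*(-17 + N) (f(N) = (N + N)*(N + (-7 + 2*(-5))) = (2*N)*(N + (-7 - 10)) = (2*N)*(N - 17) = (2*N)*(-17 + N) = 2*N*(-17 + N))
Y(143, 106) - f(-2) = 221 - 2*(-2)*(-17 - 2) = 221 - 2*(-2)*(-19) = 221 - 1*76 = 221 - 76 = 145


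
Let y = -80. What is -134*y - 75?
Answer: 10645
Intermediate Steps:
-134*y - 75 = -134*(-80) - 75 = 10720 - 75 = 10645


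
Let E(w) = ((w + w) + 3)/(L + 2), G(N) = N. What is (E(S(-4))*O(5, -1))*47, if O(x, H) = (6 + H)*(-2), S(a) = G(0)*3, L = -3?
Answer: 1410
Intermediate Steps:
S(a) = 0 (S(a) = 0*3 = 0)
O(x, H) = -12 - 2*H
E(w) = -3 - 2*w (E(w) = ((w + w) + 3)/(-3 + 2) = (2*w + 3)/(-1) = (3 + 2*w)*(-1) = -3 - 2*w)
(E(S(-4))*O(5, -1))*47 = ((-3 - 2*0)*(-12 - 2*(-1)))*47 = ((-3 + 0)*(-12 + 2))*47 = -3*(-10)*47 = 30*47 = 1410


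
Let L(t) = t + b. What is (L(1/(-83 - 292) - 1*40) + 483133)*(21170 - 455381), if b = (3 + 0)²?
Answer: -26221025170513/125 ≈ -2.0977e+11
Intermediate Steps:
b = 9 (b = 3² = 9)
L(t) = 9 + t (L(t) = t + 9 = 9 + t)
(L(1/(-83 - 292) - 1*40) + 483133)*(21170 - 455381) = ((9 + (1/(-83 - 292) - 1*40)) + 483133)*(21170 - 455381) = ((9 + (1/(-375) - 40)) + 483133)*(-434211) = ((9 + (-1/375 - 40)) + 483133)*(-434211) = ((9 - 15001/375) + 483133)*(-434211) = (-11626/375 + 483133)*(-434211) = (181163249/375)*(-434211) = -26221025170513/125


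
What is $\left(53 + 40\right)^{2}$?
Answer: $8649$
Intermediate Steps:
$\left(53 + 40\right)^{2} = 93^{2} = 8649$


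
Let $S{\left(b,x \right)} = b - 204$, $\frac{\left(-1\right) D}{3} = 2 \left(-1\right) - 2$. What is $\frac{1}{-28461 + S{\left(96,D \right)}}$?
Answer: $- \frac{1}{28569} \approx -3.5003 \cdot 10^{-5}$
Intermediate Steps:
$D = 12$ ($D = - 3 \left(2 \left(-1\right) - 2\right) = - 3 \left(-2 - 2\right) = \left(-3\right) \left(-4\right) = 12$)
$S{\left(b,x \right)} = -204 + b$
$\frac{1}{-28461 + S{\left(96,D \right)}} = \frac{1}{-28461 + \left(-204 + 96\right)} = \frac{1}{-28461 - 108} = \frac{1}{-28569} = - \frac{1}{28569}$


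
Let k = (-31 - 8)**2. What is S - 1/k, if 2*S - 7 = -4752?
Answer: -7217147/3042 ≈ -2372.5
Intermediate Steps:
S = -4745/2 (S = 7/2 + (1/2)*(-4752) = 7/2 - 2376 = -4745/2 ≈ -2372.5)
k = 1521 (k = (-39)**2 = 1521)
S - 1/k = -4745/2 - 1/1521 = -7217147/3042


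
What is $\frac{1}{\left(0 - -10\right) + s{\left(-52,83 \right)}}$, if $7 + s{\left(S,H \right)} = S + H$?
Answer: $\frac{1}{34} \approx 0.029412$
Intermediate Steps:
$s{\left(S,H \right)} = -7 + H + S$ ($s{\left(S,H \right)} = -7 + \left(S + H\right) = -7 + \left(H + S\right) = -7 + H + S$)
$\frac{1}{\left(0 - -10\right) + s{\left(-52,83 \right)}} = \frac{1}{\left(0 - -10\right) - -24} = \frac{1}{\left(0 + 10\right) + 24} = \frac{1}{10 + 24} = \frac{1}{34}$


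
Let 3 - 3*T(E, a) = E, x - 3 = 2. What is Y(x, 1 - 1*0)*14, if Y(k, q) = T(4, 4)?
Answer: -14/3 ≈ -4.6667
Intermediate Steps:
x = 5 (x = 3 + 2 = 5)
T(E, a) = 1 - E/3
Y(k, q) = -⅓ (Y(k, q) = 1 - ⅓*4 = 1 - 4/3 = -⅓)
Y(x, 1 - 1*0)*14 = -⅓*14 = -14/3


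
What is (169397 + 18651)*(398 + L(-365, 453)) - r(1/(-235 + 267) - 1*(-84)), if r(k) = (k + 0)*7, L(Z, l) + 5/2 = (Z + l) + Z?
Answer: 713059193/32 ≈ 2.2283e+7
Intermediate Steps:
L(Z, l) = -5/2 + l + 2*Z (L(Z, l) = -5/2 + ((Z + l) + Z) = -5/2 + (l + 2*Z) = -5/2 + l + 2*Z)
r(k) = 7*k (r(k) = k*7 = 7*k)
(169397 + 18651)*(398 + L(-365, 453)) - r(1/(-235 + 267) - 1*(-84)) = (169397 + 18651)*(398 + (-5/2 + 453 + 2*(-365))) - 7*(1/(-235 + 267) - 1*(-84)) = 188048*(398 + (-5/2 + 453 - 730)) - 7*(1/32 + 84) = 188048*(398 - 559/2) - 7*(1/32 + 84) = 188048*(237/2) - 7*2689/32 = 22283688 - 1*18823/32 = 22283688 - 18823/32 = 713059193/32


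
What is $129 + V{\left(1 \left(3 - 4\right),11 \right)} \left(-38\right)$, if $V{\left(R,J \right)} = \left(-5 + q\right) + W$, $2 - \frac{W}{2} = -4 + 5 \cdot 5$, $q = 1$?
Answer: $1725$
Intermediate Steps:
$W = -38$ ($W = 4 - 2 \left(-4 + 5 \cdot 5\right) = 4 - 2 \left(-4 + 25\right) = 4 - 42 = -38$)
$V{\left(R,J \right)} = -42$ ($V{\left(R,J \right)} = \left(-5 + 1\right) - 38 = -4 - 38 = -42$)
$129 + V{\left(1 \left(3 - 4\right),11 \right)} \left(-38\right) = 129 - -1596 = 129 + 1596 = 1725$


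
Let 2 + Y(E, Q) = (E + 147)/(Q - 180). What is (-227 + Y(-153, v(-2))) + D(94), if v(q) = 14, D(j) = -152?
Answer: -31620/83 ≈ -380.96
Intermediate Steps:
Y(E, Q) = -2 + (147 + E)/(-180 + Q) (Y(E, Q) = -2 + (E + 147)/(Q - 180) = -2 + (147 + E)/(-180 + Q))
(-227 + Y(-153, v(-2))) + D(94) = (-227 + (507 - 153 - 2*14)/(-180 + 14)) - 152 = (-227 + (507 - 153 - 28)/(-166)) - 152 = (-227 - 1/166*326) - 152 = (-227 - 163/83) - 152 = -19004/83 - 152 = -31620/83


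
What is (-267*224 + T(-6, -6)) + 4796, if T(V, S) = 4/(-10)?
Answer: -275062/5 ≈ -55012.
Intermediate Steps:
T(V, S) = -⅖ (T(V, S) = 4*(-⅒) = -⅖)
(-267*224 + T(-6, -6)) + 4796 = (-267*224 - ⅖) + 4796 = (-59808 - ⅖) + 4796 = -299042/5 + 4796 = -275062/5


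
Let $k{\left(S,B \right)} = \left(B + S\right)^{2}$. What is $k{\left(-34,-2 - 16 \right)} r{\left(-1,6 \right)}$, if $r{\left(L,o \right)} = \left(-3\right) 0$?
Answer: $0$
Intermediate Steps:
$r{\left(L,o \right)} = 0$
$k{\left(-34,-2 - 16 \right)} r{\left(-1,6 \right)} = \left(\left(-2 - 16\right) - 34\right)^{2} \cdot 0 = \left(-18 - 34\right)^{2} \cdot 0 = \left(-52\right)^{2} \cdot 0 = 2704 \cdot 0 = 0$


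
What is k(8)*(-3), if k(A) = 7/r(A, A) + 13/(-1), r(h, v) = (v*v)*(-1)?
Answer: 2517/64 ≈ 39.328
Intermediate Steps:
r(h, v) = -v**2 (r(h, v) = v**2*(-1) = -v**2)
k(A) = -13 - 7/A**2 (k(A) = 7/((-A**2)) + 13/(-1) = 7*(-1/A**2) + 13*(-1) = -7/A**2 - 13 = -13 - 7/A**2)
k(8)*(-3) = (-13 - 7/8**2)*(-3) = (-13 - 7*1/64)*(-3) = (-13 - 7/64)*(-3) = -839/64*(-3) = 2517/64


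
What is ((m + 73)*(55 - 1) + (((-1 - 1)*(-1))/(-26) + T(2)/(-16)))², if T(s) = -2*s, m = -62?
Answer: 954624609/2704 ≈ 3.5304e+5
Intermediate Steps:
((m + 73)*(55 - 1) + (((-1 - 1)*(-1))/(-26) + T(2)/(-16)))² = ((-62 + 73)*(55 - 1) + (((-1 - 1)*(-1))/(-26) - 2*2/(-16)))² = (11*54 + (-2*(-1)*(-1/26) - 4*(-1/16)))² = (594 + (2*(-1/26) + ¼))² = (594 + (-1/13 + ¼))² = (594 + 9/52)² = (30897/52)² = 954624609/2704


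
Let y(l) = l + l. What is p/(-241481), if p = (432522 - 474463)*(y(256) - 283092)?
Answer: -11851687780/241481 ≈ -49079.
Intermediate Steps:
y(l) = 2*l
p = 11851687780 (p = (432522 - 474463)*(2*256 - 283092) = -41941*(512 - 283092) = -41941*(-282580) = 11851687780)
p/(-241481) = 11851687780/(-241481) = 11851687780*(-1/241481) = -11851687780/241481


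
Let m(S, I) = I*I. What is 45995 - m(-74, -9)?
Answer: 45914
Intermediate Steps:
m(S, I) = I²
45995 - m(-74, -9) = 45995 - 1*(-9)² = 45995 - 1*81 = 45995 - 81 = 45914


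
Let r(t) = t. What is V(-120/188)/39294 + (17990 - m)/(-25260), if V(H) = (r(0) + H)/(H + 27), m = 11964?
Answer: -8149393631/34160828310 ≈ -0.23856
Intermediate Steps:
V(H) = H/(27 + H) (V(H) = (0 + H)/(H + 27) = H/(27 + H))
V(-120/188)/39294 + (17990 - m)/(-25260) = ((-120/188)/(27 - 120/188))/39294 + (17990 - 1*11964)/(-25260) = ((-120*1/188)/(27 - 120*1/188))*(1/39294) + (17990 - 11964)*(-1/25260) = -30/(47*(27 - 30/47))*(1/39294) + 6026*(-1/25260) = -30/(47*1239/47)*(1/39294) - 3013/12630 = -30/47*47/1239*(1/39294) - 3013/12630 = -10/413*1/39294 - 3013/12630 = -5/8114211 - 3013/12630 = -8149393631/34160828310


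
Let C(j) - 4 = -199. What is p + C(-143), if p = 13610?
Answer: 13415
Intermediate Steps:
C(j) = -195 (C(j) = 4 - 199 = -195)
p + C(-143) = 13610 - 195 = 13415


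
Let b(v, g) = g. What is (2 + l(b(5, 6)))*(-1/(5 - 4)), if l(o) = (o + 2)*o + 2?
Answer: -52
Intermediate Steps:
l(o) = 2 + o*(2 + o) (l(o) = (2 + o)*o + 2 = o*(2 + o) + 2 = 2 + o*(2 + o))
(2 + l(b(5, 6)))*(-1/(5 - 4)) = (2 + (2 + 6² + 2*6))*(-1/(5 - 4)) = (2 + (2 + 36 + 12))*(-1/1) = (2 + 50)*(1*(-1)) = 52*(-1) = -52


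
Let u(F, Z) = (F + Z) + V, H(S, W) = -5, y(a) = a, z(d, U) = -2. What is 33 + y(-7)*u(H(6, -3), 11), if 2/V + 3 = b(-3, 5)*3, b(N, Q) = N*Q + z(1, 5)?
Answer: -236/27 ≈ -8.7407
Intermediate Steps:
b(N, Q) = -2 + N*Q (b(N, Q) = N*Q - 2 = -2 + N*Q)
V = -1/27 (V = 2/(-3 + (-2 - 3*5)*3) = 2/(-3 + (-2 - 15)*3) = 2/(-3 - 17*3) = 2/(-3 - 51) = 2/(-54) = 2*(-1/54) = -1/27 ≈ -0.037037)
u(F, Z) = -1/27 + F + Z (u(F, Z) = (F + Z) - 1/27 = -1/27 + F + Z)
33 + y(-7)*u(H(6, -3), 11) = 33 - 7*(-1/27 - 5 + 11) = 33 - 7*161/27 = 33 - 1127/27 = -236/27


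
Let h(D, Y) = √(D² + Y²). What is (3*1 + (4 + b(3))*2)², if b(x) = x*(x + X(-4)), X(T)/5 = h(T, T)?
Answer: 29641 + 6960*√2 ≈ 39484.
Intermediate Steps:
X(T) = 5*√2*√(T²) (X(T) = 5*√(T² + T²) = 5*√(2*T²) = 5*(√2*√(T²)) = 5*√2*√(T²))
b(x) = x*(x + 20*√2) (b(x) = x*(x + 5*√2*√((-4)²)) = x*(x + 5*√2*√16) = x*(x + 5*√2*4) = x*(x + 20*√2))
(3*1 + (4 + b(3))*2)² = (3*1 + (4 + 3*(3 + 20*√2))*2)² = (3 + (4 + (9 + 60*√2))*2)² = (3 + (13 + 60*√2)*2)² = (3 + (26 + 120*√2))² = (29 + 120*√2)²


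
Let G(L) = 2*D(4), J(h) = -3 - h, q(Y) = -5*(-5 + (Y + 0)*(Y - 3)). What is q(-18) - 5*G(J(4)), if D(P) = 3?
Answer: -1895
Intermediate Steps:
q(Y) = 25 - 5*Y*(-3 + Y) (q(Y) = -5*(-5 + Y*(-3 + Y)) = 25 - 5*Y*(-3 + Y))
G(L) = 6 (G(L) = 2*3 = 6)
q(-18) - 5*G(J(4)) = (25 - 5*(-18)² + 15*(-18)) - 5*6 = (25 - 5*324 - 270) - 30 = (25 - 1620 - 270) - 30 = -1865 - 30 = -1895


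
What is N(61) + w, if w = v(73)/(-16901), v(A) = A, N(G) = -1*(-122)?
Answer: 2061849/16901 ≈ 122.00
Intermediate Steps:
N(G) = 122
w = -73/16901 (w = 73/(-16901) = 73*(-1/16901) = -73/16901 ≈ -0.0043193)
N(61) + w = 122 - 73/16901 = 2061849/16901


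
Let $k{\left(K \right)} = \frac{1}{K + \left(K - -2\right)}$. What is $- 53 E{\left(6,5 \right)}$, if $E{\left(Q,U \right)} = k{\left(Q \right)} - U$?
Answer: $\frac{3657}{14} \approx 261.21$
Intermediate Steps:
$k{\left(K \right)} = \frac{1}{2 + 2 K}$ ($k{\left(K \right)} = \frac{1}{K + \left(K + 2\right)} = \frac{1}{K + \left(2 + K\right)} = \frac{1}{2 + 2 K}$)
$E{\left(Q,U \right)} = \frac{1}{2 \left(1 + Q\right)} - U$
$- 53 E{\left(6,5 \right)} = - 53 \frac{\frac{1}{2} - 5 \left(1 + 6\right)}{1 + 6} = - 53 \frac{\frac{1}{2} - 5 \cdot 7}{7} = - 53 \frac{\frac{1}{2} - 35}{7} = - 53 \cdot \frac{1}{7} \left(- \frac{69}{2}\right) = \left(-53\right) \left(- \frac{69}{14}\right) = \frac{3657}{14}$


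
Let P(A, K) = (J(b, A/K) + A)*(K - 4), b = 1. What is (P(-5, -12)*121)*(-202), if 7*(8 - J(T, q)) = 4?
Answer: 6648224/7 ≈ 9.4975e+5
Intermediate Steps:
J(T, q) = 52/7 (J(T, q) = 8 - ⅐*4 = 8 - 4/7 = 52/7)
P(A, K) = (-4 + K)*(52/7 + A) (P(A, K) = (52/7 + A)*(K - 4) = (52/7 + A)*(-4 + K) = (-4 + K)*(52/7 + A))
(P(-5, -12)*121)*(-202) = ((-208/7 - 4*(-5) + (52/7)*(-12) - 5*(-12))*121)*(-202) = ((-208/7 + 20 - 624/7 + 60)*121)*(-202) = -272/7*121*(-202) = -32912/7*(-202) = 6648224/7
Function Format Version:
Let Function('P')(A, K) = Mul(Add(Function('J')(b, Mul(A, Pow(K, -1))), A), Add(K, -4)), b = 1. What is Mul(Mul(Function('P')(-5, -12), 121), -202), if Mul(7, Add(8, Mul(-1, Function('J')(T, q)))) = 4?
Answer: Rational(6648224, 7) ≈ 9.4975e+5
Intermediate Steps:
Function('J')(T, q) = Rational(52, 7) (Function('J')(T, q) = Add(8, Mul(Rational(-1, 7), 4)) = Add(8, Rational(-4, 7)) = Rational(52, 7))
Function('P')(A, K) = Mul(Add(-4, K), Add(Rational(52, 7), A)) (Function('P')(A, K) = Mul(Add(Rational(52, 7), A), Add(K, -4)) = Mul(Add(Rational(52, 7), A), Add(-4, K)) = Mul(Add(-4, K), Add(Rational(52, 7), A)))
Mul(Mul(Function('P')(-5, -12), 121), -202) = Mul(Mul(Add(Rational(-208, 7), Mul(-4, -5), Mul(Rational(52, 7), -12), Mul(-5, -12)), 121), -202) = Mul(Mul(Add(Rational(-208, 7), 20, Rational(-624, 7), 60), 121), -202) = Mul(Mul(Rational(-272, 7), 121), -202) = Mul(Rational(-32912, 7), -202) = Rational(6648224, 7)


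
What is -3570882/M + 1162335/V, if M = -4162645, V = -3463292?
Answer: 42059324511/80538855460 ≈ 0.52222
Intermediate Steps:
-3570882/M + 1162335/V = -3570882/(-4162645) + 1162335/(-3463292) = -3570882*(-1/4162645) + 1162335*(-1/3463292) = 3570882/4162645 - 1162335/3463292 = 42059324511/80538855460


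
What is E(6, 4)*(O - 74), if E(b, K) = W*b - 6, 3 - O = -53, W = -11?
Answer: 1296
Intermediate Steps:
O = 56 (O = 3 - 1*(-53) = 3 + 53 = 56)
E(b, K) = -6 - 11*b (E(b, K) = -11*b - 6 = -6 - 11*b)
E(6, 4)*(O - 74) = (-6 - 11*6)*(56 - 74) = (-6 - 66)*(-18) = -72*(-18) = 1296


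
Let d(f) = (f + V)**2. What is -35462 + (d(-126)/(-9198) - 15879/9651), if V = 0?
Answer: -8328723273/234841 ≈ -35465.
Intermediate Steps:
d(f) = f**2 (d(f) = (f + 0)**2 = f**2)
-35462 + (d(-126)/(-9198) - 15879/9651) = -35462 + ((-126)**2/(-9198) - 15879/9651) = -35462 + (15876*(-1/9198) - 15879*1/9651) = -35462 + (-126/73 - 5293/3217) = -35462 - 791731/234841 = -8328723273/234841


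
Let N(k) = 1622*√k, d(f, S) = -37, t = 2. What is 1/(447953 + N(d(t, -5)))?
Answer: 447953/200759232917 - 1622*I*√37/200759232917 ≈ 2.2313e-6 - 4.9145e-8*I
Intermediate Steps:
1/(447953 + N(d(t, -5))) = 1/(447953 + 1622*√(-37)) = 1/(447953 + 1622*(I*√37)) = 1/(447953 + 1622*I*√37)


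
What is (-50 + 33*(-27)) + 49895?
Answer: 48954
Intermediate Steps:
(-50 + 33*(-27)) + 49895 = (-50 - 891) + 49895 = -941 + 49895 = 48954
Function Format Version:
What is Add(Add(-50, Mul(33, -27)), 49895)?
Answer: 48954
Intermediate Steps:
Add(Add(-50, Mul(33, -27)), 49895) = Add(Add(-50, -891), 49895) = Add(-941, 49895) = 48954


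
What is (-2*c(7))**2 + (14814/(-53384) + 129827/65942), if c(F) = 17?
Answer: 1018840048337/880061932 ≈ 1157.7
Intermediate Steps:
(-2*c(7))**2 + (14814/(-53384) + 129827/65942) = (-2*17)**2 + (14814/(-53384) + 129827/65942) = (-34)**2 + (14814*(-1/53384) + 129827*(1/65942)) = 1156 + (-7407/26692 + 129827/65942) = 1156 + 1488454945/880061932 = 1018840048337/880061932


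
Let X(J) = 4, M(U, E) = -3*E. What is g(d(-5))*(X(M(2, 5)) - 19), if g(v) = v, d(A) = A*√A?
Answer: 75*I*√5 ≈ 167.71*I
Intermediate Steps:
d(A) = A^(3/2)
g(d(-5))*(X(M(2, 5)) - 19) = (-5)^(3/2)*(4 - 19) = -5*I*√5*(-15) = 75*I*√5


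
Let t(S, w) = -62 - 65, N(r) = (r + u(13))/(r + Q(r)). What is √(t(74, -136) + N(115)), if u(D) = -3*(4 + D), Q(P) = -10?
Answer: I*√1393455/105 ≈ 11.242*I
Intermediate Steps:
u(D) = -12 - 3*D
N(r) = (-51 + r)/(-10 + r) (N(r) = (r + (-12 - 3*13))/(r - 10) = (r + (-12 - 39))/(-10 + r) = (r - 51)/(-10 + r) = (-51 + r)/(-10 + r))
t(S, w) = -127
√(t(74, -136) + N(115)) = √(-127 + (-51 + 115)/(-10 + 115)) = √(-127 + 64/105) = √(-13271/105) = I*√1393455/105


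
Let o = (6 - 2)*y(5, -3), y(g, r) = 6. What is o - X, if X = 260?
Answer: -236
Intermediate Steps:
o = 24 (o = (6 - 2)*6 = 4*6 = 24)
o - X = 24 - 1*260 = 24 - 260 = -236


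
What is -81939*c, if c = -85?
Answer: 6964815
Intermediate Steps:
-81939*c = -81939*(-85) = -7449*(-935) = 6964815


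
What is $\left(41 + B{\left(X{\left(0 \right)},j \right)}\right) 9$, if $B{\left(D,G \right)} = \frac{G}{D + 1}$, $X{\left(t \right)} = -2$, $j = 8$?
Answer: $297$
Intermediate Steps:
$B{\left(D,G \right)} = \frac{G}{1 + D}$
$\left(41 + B{\left(X{\left(0 \right)},j \right)}\right) 9 = \left(41 + \frac{8}{1 - 2}\right) 9 = \left(41 + \frac{8}{-1}\right) 9 = \left(41 + 8 \left(-1\right)\right) 9 = \left(41 - 8\right) 9 = 33 \cdot 9 = 297$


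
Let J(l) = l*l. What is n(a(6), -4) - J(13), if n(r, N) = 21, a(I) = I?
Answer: -148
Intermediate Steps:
J(l) = l²
n(a(6), -4) - J(13) = 21 - 1*13² = 21 - 1*169 = 21 - 169 = -148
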